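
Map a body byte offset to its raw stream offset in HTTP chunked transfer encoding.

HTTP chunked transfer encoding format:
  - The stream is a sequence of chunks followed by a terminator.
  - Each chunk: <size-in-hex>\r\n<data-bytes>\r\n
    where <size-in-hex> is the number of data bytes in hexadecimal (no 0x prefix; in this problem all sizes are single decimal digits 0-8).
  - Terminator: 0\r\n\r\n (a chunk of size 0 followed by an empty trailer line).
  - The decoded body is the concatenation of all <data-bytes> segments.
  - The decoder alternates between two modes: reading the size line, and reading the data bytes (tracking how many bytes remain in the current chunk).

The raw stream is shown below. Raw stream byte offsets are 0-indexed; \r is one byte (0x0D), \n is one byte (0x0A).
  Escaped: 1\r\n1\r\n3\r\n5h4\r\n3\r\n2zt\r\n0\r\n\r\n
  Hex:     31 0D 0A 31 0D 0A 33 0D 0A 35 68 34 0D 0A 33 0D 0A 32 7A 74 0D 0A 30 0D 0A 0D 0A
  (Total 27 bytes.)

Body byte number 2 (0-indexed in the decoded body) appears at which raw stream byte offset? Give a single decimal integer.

Answer: 10

Derivation:
Chunk 1: stream[0..1]='1' size=0x1=1, data at stream[3..4]='1' -> body[0..1], body so far='1'
Chunk 2: stream[6..7]='3' size=0x3=3, data at stream[9..12]='5h4' -> body[1..4], body so far='15h4'
Chunk 3: stream[14..15]='3' size=0x3=3, data at stream[17..20]='2zt' -> body[4..7], body so far='15h42zt'
Chunk 4: stream[22..23]='0' size=0 (terminator). Final body='15h42zt' (7 bytes)
Body byte 2 at stream offset 10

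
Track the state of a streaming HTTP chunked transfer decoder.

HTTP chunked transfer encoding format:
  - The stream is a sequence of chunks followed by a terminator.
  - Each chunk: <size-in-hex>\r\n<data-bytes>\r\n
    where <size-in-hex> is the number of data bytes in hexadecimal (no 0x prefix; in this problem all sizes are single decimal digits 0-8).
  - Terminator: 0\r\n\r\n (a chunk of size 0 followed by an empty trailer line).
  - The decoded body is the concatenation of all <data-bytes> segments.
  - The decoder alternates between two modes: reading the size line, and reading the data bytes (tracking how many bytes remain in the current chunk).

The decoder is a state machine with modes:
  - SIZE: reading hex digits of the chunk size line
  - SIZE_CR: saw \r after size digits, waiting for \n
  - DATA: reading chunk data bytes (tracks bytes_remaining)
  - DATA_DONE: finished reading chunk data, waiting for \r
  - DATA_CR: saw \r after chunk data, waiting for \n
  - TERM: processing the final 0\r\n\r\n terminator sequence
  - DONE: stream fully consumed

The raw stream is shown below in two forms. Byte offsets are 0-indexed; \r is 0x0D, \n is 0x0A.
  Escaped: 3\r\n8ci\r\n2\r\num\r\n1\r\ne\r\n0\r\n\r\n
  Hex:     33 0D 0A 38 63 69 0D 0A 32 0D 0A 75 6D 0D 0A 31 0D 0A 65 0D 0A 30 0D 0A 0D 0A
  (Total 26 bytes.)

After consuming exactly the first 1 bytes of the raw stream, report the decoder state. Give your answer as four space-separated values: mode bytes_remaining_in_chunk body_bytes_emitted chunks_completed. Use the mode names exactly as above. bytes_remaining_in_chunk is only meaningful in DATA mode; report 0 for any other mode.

Answer: SIZE 0 0 0

Derivation:
Byte 0 = '3': mode=SIZE remaining=0 emitted=0 chunks_done=0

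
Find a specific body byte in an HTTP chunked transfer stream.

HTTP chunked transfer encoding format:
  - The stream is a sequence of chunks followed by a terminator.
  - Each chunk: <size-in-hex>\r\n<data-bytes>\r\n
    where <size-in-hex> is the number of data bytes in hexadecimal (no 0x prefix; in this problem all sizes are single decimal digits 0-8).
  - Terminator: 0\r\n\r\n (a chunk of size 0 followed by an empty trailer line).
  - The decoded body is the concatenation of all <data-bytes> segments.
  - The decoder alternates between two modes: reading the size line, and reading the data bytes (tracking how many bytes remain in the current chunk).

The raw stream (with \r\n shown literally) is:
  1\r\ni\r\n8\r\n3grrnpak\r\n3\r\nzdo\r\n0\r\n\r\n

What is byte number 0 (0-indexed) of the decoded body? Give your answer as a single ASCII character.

Chunk 1: stream[0..1]='1' size=0x1=1, data at stream[3..4]='i' -> body[0..1], body so far='i'
Chunk 2: stream[6..7]='8' size=0x8=8, data at stream[9..17]='3grrnpak' -> body[1..9], body so far='i3grrnpak'
Chunk 3: stream[19..20]='3' size=0x3=3, data at stream[22..25]='zdo' -> body[9..12], body so far='i3grrnpakzdo'
Chunk 4: stream[27..28]='0' size=0 (terminator). Final body='i3grrnpakzdo' (12 bytes)
Body byte 0 = 'i'

Answer: i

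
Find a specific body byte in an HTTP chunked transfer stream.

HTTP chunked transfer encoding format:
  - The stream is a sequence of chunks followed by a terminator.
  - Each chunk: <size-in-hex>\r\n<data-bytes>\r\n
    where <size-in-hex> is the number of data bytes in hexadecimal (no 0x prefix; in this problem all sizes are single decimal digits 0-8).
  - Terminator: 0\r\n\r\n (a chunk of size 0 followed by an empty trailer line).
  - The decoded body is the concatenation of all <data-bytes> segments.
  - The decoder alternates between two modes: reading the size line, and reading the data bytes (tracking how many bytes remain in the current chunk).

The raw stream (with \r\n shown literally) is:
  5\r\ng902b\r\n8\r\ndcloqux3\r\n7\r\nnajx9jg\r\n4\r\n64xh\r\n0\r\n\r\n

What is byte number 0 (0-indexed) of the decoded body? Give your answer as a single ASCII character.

Answer: g

Derivation:
Chunk 1: stream[0..1]='5' size=0x5=5, data at stream[3..8]='g902b' -> body[0..5], body so far='g902b'
Chunk 2: stream[10..11]='8' size=0x8=8, data at stream[13..21]='dcloqux3' -> body[5..13], body so far='g902bdcloqux3'
Chunk 3: stream[23..24]='7' size=0x7=7, data at stream[26..33]='najx9jg' -> body[13..20], body so far='g902bdcloqux3najx9jg'
Chunk 4: stream[35..36]='4' size=0x4=4, data at stream[38..42]='64xh' -> body[20..24], body so far='g902bdcloqux3najx9jg64xh'
Chunk 5: stream[44..45]='0' size=0 (terminator). Final body='g902bdcloqux3najx9jg64xh' (24 bytes)
Body byte 0 = 'g'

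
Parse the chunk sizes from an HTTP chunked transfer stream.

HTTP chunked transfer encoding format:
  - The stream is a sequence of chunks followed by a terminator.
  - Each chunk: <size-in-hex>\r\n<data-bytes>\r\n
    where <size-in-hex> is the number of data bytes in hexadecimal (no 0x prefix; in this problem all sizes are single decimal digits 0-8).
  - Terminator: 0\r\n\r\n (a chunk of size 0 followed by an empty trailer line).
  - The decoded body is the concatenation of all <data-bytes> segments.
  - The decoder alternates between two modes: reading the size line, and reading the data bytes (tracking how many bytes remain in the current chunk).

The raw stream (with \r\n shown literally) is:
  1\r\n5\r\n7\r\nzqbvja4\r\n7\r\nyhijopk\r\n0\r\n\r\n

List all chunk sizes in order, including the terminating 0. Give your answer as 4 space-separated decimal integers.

Chunk 1: stream[0..1]='1' size=0x1=1, data at stream[3..4]='5' -> body[0..1], body so far='5'
Chunk 2: stream[6..7]='7' size=0x7=7, data at stream[9..16]='zqbvja4' -> body[1..8], body so far='5zqbvja4'
Chunk 3: stream[18..19]='7' size=0x7=7, data at stream[21..28]='yhijopk' -> body[8..15], body so far='5zqbvja4yhijopk'
Chunk 4: stream[30..31]='0' size=0 (terminator). Final body='5zqbvja4yhijopk' (15 bytes)

Answer: 1 7 7 0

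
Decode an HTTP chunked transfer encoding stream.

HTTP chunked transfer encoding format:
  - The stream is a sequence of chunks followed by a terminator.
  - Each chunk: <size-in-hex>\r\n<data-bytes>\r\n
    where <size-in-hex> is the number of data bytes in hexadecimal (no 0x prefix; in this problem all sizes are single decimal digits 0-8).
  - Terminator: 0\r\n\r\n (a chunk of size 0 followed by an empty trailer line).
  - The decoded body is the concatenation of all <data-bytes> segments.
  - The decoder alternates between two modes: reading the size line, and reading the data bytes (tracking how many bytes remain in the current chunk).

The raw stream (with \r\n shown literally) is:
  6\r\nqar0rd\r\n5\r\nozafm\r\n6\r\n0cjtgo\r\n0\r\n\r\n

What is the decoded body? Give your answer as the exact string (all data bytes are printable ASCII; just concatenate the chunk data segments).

Chunk 1: stream[0..1]='6' size=0x6=6, data at stream[3..9]='qar0rd' -> body[0..6], body so far='qar0rd'
Chunk 2: stream[11..12]='5' size=0x5=5, data at stream[14..19]='ozafm' -> body[6..11], body so far='qar0rdozafm'
Chunk 3: stream[21..22]='6' size=0x6=6, data at stream[24..30]='0cjtgo' -> body[11..17], body so far='qar0rdozafm0cjtgo'
Chunk 4: stream[32..33]='0' size=0 (terminator). Final body='qar0rdozafm0cjtgo' (17 bytes)

Answer: qar0rdozafm0cjtgo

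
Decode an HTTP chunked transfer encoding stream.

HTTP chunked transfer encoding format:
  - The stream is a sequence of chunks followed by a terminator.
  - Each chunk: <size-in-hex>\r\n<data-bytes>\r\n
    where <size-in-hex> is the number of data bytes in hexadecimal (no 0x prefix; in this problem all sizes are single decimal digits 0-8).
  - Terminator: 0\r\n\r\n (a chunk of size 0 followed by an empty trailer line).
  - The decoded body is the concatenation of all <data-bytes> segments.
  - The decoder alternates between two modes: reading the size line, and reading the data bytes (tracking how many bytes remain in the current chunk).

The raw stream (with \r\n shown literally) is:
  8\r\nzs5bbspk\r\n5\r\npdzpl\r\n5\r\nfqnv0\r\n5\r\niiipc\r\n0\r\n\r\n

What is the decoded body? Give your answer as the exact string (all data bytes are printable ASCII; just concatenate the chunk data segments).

Answer: zs5bbspkpdzplfqnv0iiipc

Derivation:
Chunk 1: stream[0..1]='8' size=0x8=8, data at stream[3..11]='zs5bbspk' -> body[0..8], body so far='zs5bbspk'
Chunk 2: stream[13..14]='5' size=0x5=5, data at stream[16..21]='pdzpl' -> body[8..13], body so far='zs5bbspkpdzpl'
Chunk 3: stream[23..24]='5' size=0x5=5, data at stream[26..31]='fqnv0' -> body[13..18], body so far='zs5bbspkpdzplfqnv0'
Chunk 4: stream[33..34]='5' size=0x5=5, data at stream[36..41]='iiipc' -> body[18..23], body so far='zs5bbspkpdzplfqnv0iiipc'
Chunk 5: stream[43..44]='0' size=0 (terminator). Final body='zs5bbspkpdzplfqnv0iiipc' (23 bytes)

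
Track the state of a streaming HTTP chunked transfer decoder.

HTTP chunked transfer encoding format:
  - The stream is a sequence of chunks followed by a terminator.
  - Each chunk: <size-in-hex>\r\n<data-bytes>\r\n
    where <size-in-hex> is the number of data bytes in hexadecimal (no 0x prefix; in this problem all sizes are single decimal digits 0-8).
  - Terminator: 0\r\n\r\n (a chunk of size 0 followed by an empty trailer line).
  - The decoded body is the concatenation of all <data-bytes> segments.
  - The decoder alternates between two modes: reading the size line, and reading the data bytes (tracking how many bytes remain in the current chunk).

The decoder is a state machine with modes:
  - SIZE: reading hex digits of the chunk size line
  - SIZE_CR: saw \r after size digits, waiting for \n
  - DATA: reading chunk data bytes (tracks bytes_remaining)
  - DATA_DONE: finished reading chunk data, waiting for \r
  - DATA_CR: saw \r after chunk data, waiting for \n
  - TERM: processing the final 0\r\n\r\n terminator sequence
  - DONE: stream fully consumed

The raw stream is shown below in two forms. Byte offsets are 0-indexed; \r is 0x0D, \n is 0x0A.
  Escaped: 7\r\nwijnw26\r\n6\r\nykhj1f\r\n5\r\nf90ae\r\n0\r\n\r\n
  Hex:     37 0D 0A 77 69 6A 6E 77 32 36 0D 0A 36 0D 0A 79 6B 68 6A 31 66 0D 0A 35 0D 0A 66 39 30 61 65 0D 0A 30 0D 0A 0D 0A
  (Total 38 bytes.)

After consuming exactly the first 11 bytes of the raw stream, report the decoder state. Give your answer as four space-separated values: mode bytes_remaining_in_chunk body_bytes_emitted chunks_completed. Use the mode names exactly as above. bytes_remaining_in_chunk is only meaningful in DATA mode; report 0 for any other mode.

Byte 0 = '7': mode=SIZE remaining=0 emitted=0 chunks_done=0
Byte 1 = 0x0D: mode=SIZE_CR remaining=0 emitted=0 chunks_done=0
Byte 2 = 0x0A: mode=DATA remaining=7 emitted=0 chunks_done=0
Byte 3 = 'w': mode=DATA remaining=6 emitted=1 chunks_done=0
Byte 4 = 'i': mode=DATA remaining=5 emitted=2 chunks_done=0
Byte 5 = 'j': mode=DATA remaining=4 emitted=3 chunks_done=0
Byte 6 = 'n': mode=DATA remaining=3 emitted=4 chunks_done=0
Byte 7 = 'w': mode=DATA remaining=2 emitted=5 chunks_done=0
Byte 8 = '2': mode=DATA remaining=1 emitted=6 chunks_done=0
Byte 9 = '6': mode=DATA_DONE remaining=0 emitted=7 chunks_done=0
Byte 10 = 0x0D: mode=DATA_CR remaining=0 emitted=7 chunks_done=0

Answer: DATA_CR 0 7 0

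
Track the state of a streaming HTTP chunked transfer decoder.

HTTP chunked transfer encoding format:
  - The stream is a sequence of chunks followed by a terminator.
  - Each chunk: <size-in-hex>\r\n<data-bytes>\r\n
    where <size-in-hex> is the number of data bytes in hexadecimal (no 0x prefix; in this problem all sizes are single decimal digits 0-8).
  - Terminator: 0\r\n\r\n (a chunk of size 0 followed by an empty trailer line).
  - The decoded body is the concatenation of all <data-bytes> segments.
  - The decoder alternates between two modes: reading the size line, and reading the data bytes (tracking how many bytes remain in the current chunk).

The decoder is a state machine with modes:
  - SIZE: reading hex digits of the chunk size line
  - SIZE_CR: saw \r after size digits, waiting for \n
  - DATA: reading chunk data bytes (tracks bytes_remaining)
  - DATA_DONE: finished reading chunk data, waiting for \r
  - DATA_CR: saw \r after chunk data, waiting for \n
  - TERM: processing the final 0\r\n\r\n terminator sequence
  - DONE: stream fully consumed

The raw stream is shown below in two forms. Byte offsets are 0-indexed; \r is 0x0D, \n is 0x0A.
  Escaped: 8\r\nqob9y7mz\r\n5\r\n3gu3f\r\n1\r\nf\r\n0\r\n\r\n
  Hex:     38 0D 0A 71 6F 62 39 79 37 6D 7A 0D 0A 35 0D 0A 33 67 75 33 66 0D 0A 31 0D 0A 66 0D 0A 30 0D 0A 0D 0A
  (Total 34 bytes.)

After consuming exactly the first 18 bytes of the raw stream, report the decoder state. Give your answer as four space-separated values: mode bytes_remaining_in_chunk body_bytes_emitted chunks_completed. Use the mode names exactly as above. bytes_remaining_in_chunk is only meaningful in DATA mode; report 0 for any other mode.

Answer: DATA 3 10 1

Derivation:
Byte 0 = '8': mode=SIZE remaining=0 emitted=0 chunks_done=0
Byte 1 = 0x0D: mode=SIZE_CR remaining=0 emitted=0 chunks_done=0
Byte 2 = 0x0A: mode=DATA remaining=8 emitted=0 chunks_done=0
Byte 3 = 'q': mode=DATA remaining=7 emitted=1 chunks_done=0
Byte 4 = 'o': mode=DATA remaining=6 emitted=2 chunks_done=0
Byte 5 = 'b': mode=DATA remaining=5 emitted=3 chunks_done=0
Byte 6 = '9': mode=DATA remaining=4 emitted=4 chunks_done=0
Byte 7 = 'y': mode=DATA remaining=3 emitted=5 chunks_done=0
Byte 8 = '7': mode=DATA remaining=2 emitted=6 chunks_done=0
Byte 9 = 'm': mode=DATA remaining=1 emitted=7 chunks_done=0
Byte 10 = 'z': mode=DATA_DONE remaining=0 emitted=8 chunks_done=0
Byte 11 = 0x0D: mode=DATA_CR remaining=0 emitted=8 chunks_done=0
Byte 12 = 0x0A: mode=SIZE remaining=0 emitted=8 chunks_done=1
Byte 13 = '5': mode=SIZE remaining=0 emitted=8 chunks_done=1
Byte 14 = 0x0D: mode=SIZE_CR remaining=0 emitted=8 chunks_done=1
Byte 15 = 0x0A: mode=DATA remaining=5 emitted=8 chunks_done=1
Byte 16 = '3': mode=DATA remaining=4 emitted=9 chunks_done=1
Byte 17 = 'g': mode=DATA remaining=3 emitted=10 chunks_done=1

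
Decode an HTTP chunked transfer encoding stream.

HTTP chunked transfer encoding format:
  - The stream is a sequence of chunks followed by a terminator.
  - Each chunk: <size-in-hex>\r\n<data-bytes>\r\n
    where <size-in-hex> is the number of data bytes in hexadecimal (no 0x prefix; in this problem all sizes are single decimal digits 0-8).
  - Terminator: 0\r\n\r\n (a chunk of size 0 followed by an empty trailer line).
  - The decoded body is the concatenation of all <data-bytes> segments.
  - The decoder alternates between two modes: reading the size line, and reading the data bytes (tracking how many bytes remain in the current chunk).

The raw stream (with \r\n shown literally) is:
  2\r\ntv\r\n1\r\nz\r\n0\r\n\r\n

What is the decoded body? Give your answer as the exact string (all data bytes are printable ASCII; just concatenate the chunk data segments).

Chunk 1: stream[0..1]='2' size=0x2=2, data at stream[3..5]='tv' -> body[0..2], body so far='tv'
Chunk 2: stream[7..8]='1' size=0x1=1, data at stream[10..11]='z' -> body[2..3], body so far='tvz'
Chunk 3: stream[13..14]='0' size=0 (terminator). Final body='tvz' (3 bytes)

Answer: tvz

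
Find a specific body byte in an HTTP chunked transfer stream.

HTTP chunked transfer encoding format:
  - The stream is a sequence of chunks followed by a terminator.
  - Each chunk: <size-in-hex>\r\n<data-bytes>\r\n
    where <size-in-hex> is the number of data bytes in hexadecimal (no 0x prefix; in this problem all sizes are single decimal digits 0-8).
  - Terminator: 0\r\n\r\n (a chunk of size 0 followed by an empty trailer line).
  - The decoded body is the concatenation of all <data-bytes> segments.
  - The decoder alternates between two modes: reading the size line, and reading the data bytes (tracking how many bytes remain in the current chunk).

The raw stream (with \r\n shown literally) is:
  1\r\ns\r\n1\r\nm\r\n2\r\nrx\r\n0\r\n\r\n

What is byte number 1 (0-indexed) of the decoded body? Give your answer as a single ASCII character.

Chunk 1: stream[0..1]='1' size=0x1=1, data at stream[3..4]='s' -> body[0..1], body so far='s'
Chunk 2: stream[6..7]='1' size=0x1=1, data at stream[9..10]='m' -> body[1..2], body so far='sm'
Chunk 3: stream[12..13]='2' size=0x2=2, data at stream[15..17]='rx' -> body[2..4], body so far='smrx'
Chunk 4: stream[19..20]='0' size=0 (terminator). Final body='smrx' (4 bytes)
Body byte 1 = 'm'

Answer: m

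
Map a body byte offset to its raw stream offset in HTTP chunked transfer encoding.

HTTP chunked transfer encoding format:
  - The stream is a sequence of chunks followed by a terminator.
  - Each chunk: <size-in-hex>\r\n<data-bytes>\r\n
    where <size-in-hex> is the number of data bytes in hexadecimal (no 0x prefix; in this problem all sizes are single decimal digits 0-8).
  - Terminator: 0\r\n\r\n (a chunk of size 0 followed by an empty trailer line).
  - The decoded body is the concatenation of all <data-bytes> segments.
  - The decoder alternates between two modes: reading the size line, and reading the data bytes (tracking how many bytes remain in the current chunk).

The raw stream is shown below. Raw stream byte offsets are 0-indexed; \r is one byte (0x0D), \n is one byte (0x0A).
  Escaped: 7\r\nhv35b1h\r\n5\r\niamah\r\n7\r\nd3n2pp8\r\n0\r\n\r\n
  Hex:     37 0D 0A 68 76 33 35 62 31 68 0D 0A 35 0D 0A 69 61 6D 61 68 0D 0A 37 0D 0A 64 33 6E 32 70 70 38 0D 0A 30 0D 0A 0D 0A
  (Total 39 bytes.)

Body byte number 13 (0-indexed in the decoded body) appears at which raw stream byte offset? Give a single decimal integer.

Answer: 26

Derivation:
Chunk 1: stream[0..1]='7' size=0x7=7, data at stream[3..10]='hv35b1h' -> body[0..7], body so far='hv35b1h'
Chunk 2: stream[12..13]='5' size=0x5=5, data at stream[15..20]='iamah' -> body[7..12], body so far='hv35b1hiamah'
Chunk 3: stream[22..23]='7' size=0x7=7, data at stream[25..32]='d3n2pp8' -> body[12..19], body so far='hv35b1hiamahd3n2pp8'
Chunk 4: stream[34..35]='0' size=0 (terminator). Final body='hv35b1hiamahd3n2pp8' (19 bytes)
Body byte 13 at stream offset 26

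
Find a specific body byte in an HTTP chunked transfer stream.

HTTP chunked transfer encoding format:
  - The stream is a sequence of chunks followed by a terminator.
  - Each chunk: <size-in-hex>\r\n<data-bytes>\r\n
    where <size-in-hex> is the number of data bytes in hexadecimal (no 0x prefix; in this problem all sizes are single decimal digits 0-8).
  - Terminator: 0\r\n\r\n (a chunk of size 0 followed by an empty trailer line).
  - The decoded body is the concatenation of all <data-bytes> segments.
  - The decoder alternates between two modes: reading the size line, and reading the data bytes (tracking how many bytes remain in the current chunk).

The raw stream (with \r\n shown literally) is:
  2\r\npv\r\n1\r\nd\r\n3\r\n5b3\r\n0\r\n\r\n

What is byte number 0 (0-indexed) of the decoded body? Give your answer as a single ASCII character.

Chunk 1: stream[0..1]='2' size=0x2=2, data at stream[3..5]='pv' -> body[0..2], body so far='pv'
Chunk 2: stream[7..8]='1' size=0x1=1, data at stream[10..11]='d' -> body[2..3], body so far='pvd'
Chunk 3: stream[13..14]='3' size=0x3=3, data at stream[16..19]='5b3' -> body[3..6], body so far='pvd5b3'
Chunk 4: stream[21..22]='0' size=0 (terminator). Final body='pvd5b3' (6 bytes)
Body byte 0 = 'p'

Answer: p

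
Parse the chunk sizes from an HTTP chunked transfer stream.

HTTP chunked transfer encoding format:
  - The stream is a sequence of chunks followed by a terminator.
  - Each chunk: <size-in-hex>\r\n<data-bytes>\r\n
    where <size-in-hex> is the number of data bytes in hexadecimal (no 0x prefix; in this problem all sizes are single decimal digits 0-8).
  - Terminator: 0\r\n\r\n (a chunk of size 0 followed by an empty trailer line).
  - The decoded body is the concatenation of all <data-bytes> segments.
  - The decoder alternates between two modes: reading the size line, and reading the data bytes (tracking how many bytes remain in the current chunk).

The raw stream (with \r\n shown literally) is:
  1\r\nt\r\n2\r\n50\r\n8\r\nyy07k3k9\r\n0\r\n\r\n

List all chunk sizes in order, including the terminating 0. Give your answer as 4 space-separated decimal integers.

Chunk 1: stream[0..1]='1' size=0x1=1, data at stream[3..4]='t' -> body[0..1], body so far='t'
Chunk 2: stream[6..7]='2' size=0x2=2, data at stream[9..11]='50' -> body[1..3], body so far='t50'
Chunk 3: stream[13..14]='8' size=0x8=8, data at stream[16..24]='yy07k3k9' -> body[3..11], body so far='t50yy07k3k9'
Chunk 4: stream[26..27]='0' size=0 (terminator). Final body='t50yy07k3k9' (11 bytes)

Answer: 1 2 8 0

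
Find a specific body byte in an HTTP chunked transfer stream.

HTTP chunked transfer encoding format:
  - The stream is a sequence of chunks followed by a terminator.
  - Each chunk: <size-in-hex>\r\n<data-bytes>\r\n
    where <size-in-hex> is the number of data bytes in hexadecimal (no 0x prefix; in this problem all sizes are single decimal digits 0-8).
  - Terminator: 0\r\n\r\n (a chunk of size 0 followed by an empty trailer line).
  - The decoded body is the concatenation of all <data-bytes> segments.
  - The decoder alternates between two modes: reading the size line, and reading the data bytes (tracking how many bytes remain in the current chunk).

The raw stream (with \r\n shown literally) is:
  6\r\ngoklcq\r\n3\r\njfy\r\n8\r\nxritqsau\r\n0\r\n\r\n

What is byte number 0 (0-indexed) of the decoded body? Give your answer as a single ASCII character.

Answer: g

Derivation:
Chunk 1: stream[0..1]='6' size=0x6=6, data at stream[3..9]='goklcq' -> body[0..6], body so far='goklcq'
Chunk 2: stream[11..12]='3' size=0x3=3, data at stream[14..17]='jfy' -> body[6..9], body so far='goklcqjfy'
Chunk 3: stream[19..20]='8' size=0x8=8, data at stream[22..30]='xritqsau' -> body[9..17], body so far='goklcqjfyxritqsau'
Chunk 4: stream[32..33]='0' size=0 (terminator). Final body='goklcqjfyxritqsau' (17 bytes)
Body byte 0 = 'g'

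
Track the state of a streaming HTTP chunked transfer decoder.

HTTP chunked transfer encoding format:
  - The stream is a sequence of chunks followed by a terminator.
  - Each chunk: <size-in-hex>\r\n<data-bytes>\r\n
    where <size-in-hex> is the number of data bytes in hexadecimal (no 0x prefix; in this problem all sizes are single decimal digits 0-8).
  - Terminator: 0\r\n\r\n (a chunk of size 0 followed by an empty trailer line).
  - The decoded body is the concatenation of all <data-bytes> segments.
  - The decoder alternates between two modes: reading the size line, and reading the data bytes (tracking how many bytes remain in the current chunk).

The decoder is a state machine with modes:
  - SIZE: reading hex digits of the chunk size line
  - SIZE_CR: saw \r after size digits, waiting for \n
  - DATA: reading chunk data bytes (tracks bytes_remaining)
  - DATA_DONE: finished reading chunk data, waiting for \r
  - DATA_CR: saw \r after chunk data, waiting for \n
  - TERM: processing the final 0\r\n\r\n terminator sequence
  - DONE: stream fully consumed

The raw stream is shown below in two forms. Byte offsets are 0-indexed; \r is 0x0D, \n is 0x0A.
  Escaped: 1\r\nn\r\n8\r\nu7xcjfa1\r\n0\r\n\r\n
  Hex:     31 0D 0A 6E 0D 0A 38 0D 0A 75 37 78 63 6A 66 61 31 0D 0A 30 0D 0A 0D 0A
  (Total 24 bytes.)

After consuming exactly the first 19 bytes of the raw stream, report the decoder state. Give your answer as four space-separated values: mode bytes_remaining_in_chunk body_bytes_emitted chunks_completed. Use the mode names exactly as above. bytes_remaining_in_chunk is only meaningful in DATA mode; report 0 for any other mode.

Byte 0 = '1': mode=SIZE remaining=0 emitted=0 chunks_done=0
Byte 1 = 0x0D: mode=SIZE_CR remaining=0 emitted=0 chunks_done=0
Byte 2 = 0x0A: mode=DATA remaining=1 emitted=0 chunks_done=0
Byte 3 = 'n': mode=DATA_DONE remaining=0 emitted=1 chunks_done=0
Byte 4 = 0x0D: mode=DATA_CR remaining=0 emitted=1 chunks_done=0
Byte 5 = 0x0A: mode=SIZE remaining=0 emitted=1 chunks_done=1
Byte 6 = '8': mode=SIZE remaining=0 emitted=1 chunks_done=1
Byte 7 = 0x0D: mode=SIZE_CR remaining=0 emitted=1 chunks_done=1
Byte 8 = 0x0A: mode=DATA remaining=8 emitted=1 chunks_done=1
Byte 9 = 'u': mode=DATA remaining=7 emitted=2 chunks_done=1
Byte 10 = '7': mode=DATA remaining=6 emitted=3 chunks_done=1
Byte 11 = 'x': mode=DATA remaining=5 emitted=4 chunks_done=1
Byte 12 = 'c': mode=DATA remaining=4 emitted=5 chunks_done=1
Byte 13 = 'j': mode=DATA remaining=3 emitted=6 chunks_done=1
Byte 14 = 'f': mode=DATA remaining=2 emitted=7 chunks_done=1
Byte 15 = 'a': mode=DATA remaining=1 emitted=8 chunks_done=1
Byte 16 = '1': mode=DATA_DONE remaining=0 emitted=9 chunks_done=1
Byte 17 = 0x0D: mode=DATA_CR remaining=0 emitted=9 chunks_done=1
Byte 18 = 0x0A: mode=SIZE remaining=0 emitted=9 chunks_done=2

Answer: SIZE 0 9 2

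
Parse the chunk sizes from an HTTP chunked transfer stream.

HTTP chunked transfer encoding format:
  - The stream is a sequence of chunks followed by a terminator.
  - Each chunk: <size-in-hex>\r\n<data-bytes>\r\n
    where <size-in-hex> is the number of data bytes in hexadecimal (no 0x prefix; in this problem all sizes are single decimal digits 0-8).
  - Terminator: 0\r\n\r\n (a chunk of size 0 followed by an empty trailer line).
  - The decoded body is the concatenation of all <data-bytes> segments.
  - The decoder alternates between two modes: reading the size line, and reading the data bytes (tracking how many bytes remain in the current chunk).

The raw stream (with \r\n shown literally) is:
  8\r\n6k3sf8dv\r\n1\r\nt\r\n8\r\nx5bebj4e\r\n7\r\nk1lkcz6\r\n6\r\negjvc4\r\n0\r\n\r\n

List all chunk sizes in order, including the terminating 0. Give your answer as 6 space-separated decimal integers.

Chunk 1: stream[0..1]='8' size=0x8=8, data at stream[3..11]='6k3sf8dv' -> body[0..8], body so far='6k3sf8dv'
Chunk 2: stream[13..14]='1' size=0x1=1, data at stream[16..17]='t' -> body[8..9], body so far='6k3sf8dvt'
Chunk 3: stream[19..20]='8' size=0x8=8, data at stream[22..30]='x5bebj4e' -> body[9..17], body so far='6k3sf8dvtx5bebj4e'
Chunk 4: stream[32..33]='7' size=0x7=7, data at stream[35..42]='k1lkcz6' -> body[17..24], body so far='6k3sf8dvtx5bebj4ek1lkcz6'
Chunk 5: stream[44..45]='6' size=0x6=6, data at stream[47..53]='egjvc4' -> body[24..30], body so far='6k3sf8dvtx5bebj4ek1lkcz6egjvc4'
Chunk 6: stream[55..56]='0' size=0 (terminator). Final body='6k3sf8dvtx5bebj4ek1lkcz6egjvc4' (30 bytes)

Answer: 8 1 8 7 6 0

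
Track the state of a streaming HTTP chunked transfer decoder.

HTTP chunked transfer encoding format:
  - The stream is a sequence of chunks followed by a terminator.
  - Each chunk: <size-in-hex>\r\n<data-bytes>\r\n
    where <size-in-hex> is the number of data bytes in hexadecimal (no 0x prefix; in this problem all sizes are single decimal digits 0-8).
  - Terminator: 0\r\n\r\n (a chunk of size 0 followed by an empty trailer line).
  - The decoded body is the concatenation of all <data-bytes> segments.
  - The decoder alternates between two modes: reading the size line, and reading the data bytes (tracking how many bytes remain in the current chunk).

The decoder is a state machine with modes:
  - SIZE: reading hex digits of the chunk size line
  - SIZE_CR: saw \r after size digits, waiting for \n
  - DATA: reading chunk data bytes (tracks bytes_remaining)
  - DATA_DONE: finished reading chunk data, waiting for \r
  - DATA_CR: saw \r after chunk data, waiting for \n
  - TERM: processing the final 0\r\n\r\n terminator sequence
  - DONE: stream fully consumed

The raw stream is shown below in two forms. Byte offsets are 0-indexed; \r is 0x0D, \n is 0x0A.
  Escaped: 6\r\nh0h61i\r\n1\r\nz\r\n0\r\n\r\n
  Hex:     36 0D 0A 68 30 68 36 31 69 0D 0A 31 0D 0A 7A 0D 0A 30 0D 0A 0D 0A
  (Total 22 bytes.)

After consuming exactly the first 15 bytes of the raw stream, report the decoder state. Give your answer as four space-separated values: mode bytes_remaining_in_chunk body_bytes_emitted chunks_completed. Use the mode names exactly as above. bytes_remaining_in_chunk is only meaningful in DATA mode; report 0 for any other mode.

Answer: DATA_DONE 0 7 1

Derivation:
Byte 0 = '6': mode=SIZE remaining=0 emitted=0 chunks_done=0
Byte 1 = 0x0D: mode=SIZE_CR remaining=0 emitted=0 chunks_done=0
Byte 2 = 0x0A: mode=DATA remaining=6 emitted=0 chunks_done=0
Byte 3 = 'h': mode=DATA remaining=5 emitted=1 chunks_done=0
Byte 4 = '0': mode=DATA remaining=4 emitted=2 chunks_done=0
Byte 5 = 'h': mode=DATA remaining=3 emitted=3 chunks_done=0
Byte 6 = '6': mode=DATA remaining=2 emitted=4 chunks_done=0
Byte 7 = '1': mode=DATA remaining=1 emitted=5 chunks_done=0
Byte 8 = 'i': mode=DATA_DONE remaining=0 emitted=6 chunks_done=0
Byte 9 = 0x0D: mode=DATA_CR remaining=0 emitted=6 chunks_done=0
Byte 10 = 0x0A: mode=SIZE remaining=0 emitted=6 chunks_done=1
Byte 11 = '1': mode=SIZE remaining=0 emitted=6 chunks_done=1
Byte 12 = 0x0D: mode=SIZE_CR remaining=0 emitted=6 chunks_done=1
Byte 13 = 0x0A: mode=DATA remaining=1 emitted=6 chunks_done=1
Byte 14 = 'z': mode=DATA_DONE remaining=0 emitted=7 chunks_done=1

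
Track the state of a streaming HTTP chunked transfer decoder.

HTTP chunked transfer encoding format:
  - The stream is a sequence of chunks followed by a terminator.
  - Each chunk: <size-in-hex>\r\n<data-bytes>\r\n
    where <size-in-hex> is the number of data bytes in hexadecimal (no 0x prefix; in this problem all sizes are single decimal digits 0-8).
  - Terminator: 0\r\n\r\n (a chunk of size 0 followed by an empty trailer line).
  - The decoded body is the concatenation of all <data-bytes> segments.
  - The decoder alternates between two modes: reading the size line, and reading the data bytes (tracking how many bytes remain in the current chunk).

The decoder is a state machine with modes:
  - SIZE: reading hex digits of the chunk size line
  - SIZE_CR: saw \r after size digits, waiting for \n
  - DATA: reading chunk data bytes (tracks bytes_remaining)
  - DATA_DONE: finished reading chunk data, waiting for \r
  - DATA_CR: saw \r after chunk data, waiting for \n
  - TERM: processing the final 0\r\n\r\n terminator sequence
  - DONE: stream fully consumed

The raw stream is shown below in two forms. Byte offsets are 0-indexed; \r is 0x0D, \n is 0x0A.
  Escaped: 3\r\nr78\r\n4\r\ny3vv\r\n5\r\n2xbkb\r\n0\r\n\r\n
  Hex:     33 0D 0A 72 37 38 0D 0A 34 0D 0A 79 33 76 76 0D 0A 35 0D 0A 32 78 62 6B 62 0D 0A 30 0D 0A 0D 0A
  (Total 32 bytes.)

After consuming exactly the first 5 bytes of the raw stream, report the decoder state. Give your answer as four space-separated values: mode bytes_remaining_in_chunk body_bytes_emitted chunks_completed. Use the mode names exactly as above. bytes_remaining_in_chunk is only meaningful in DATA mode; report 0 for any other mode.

Answer: DATA 1 2 0

Derivation:
Byte 0 = '3': mode=SIZE remaining=0 emitted=0 chunks_done=0
Byte 1 = 0x0D: mode=SIZE_CR remaining=0 emitted=0 chunks_done=0
Byte 2 = 0x0A: mode=DATA remaining=3 emitted=0 chunks_done=0
Byte 3 = 'r': mode=DATA remaining=2 emitted=1 chunks_done=0
Byte 4 = '7': mode=DATA remaining=1 emitted=2 chunks_done=0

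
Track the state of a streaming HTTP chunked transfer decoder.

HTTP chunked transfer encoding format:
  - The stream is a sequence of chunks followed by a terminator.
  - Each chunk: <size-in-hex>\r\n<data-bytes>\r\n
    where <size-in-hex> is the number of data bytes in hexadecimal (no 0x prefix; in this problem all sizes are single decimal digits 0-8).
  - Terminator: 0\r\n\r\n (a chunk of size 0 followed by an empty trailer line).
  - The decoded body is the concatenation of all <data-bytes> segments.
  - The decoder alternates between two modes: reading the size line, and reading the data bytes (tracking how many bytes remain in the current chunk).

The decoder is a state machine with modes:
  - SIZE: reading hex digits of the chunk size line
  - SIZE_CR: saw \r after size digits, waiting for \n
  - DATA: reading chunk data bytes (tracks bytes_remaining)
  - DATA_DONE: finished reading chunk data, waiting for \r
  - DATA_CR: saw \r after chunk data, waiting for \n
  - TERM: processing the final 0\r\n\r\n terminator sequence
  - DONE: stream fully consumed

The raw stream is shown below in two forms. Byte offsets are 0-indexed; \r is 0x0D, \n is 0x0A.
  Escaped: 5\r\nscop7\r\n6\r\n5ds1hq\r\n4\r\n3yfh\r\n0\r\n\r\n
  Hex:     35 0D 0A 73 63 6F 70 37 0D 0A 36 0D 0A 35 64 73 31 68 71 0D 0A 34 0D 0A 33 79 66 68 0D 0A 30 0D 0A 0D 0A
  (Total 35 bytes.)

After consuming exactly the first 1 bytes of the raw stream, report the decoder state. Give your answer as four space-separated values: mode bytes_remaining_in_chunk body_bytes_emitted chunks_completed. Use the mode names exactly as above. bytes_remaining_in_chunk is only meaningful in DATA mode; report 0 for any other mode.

Answer: SIZE 0 0 0

Derivation:
Byte 0 = '5': mode=SIZE remaining=0 emitted=0 chunks_done=0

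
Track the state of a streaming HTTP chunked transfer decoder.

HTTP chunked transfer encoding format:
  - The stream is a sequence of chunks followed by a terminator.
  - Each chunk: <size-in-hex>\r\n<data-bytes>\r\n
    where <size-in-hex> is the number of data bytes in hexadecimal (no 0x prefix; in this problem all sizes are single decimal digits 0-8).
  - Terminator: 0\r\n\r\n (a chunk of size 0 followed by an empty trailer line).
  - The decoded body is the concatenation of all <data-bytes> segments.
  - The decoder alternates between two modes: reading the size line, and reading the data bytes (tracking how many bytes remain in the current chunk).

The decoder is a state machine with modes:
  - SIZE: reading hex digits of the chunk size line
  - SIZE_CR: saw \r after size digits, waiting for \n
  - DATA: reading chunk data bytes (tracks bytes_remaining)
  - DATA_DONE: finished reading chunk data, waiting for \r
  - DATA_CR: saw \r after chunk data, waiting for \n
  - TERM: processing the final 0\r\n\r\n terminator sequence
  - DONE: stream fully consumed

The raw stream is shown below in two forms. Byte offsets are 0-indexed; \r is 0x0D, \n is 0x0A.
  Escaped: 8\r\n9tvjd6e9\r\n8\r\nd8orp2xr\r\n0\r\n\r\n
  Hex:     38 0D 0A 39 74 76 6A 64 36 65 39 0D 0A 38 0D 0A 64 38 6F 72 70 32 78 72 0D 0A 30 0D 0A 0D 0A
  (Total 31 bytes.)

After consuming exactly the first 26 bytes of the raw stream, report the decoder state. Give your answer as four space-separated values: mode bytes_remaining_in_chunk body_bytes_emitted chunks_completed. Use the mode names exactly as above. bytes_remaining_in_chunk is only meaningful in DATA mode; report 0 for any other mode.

Answer: SIZE 0 16 2

Derivation:
Byte 0 = '8': mode=SIZE remaining=0 emitted=0 chunks_done=0
Byte 1 = 0x0D: mode=SIZE_CR remaining=0 emitted=0 chunks_done=0
Byte 2 = 0x0A: mode=DATA remaining=8 emitted=0 chunks_done=0
Byte 3 = '9': mode=DATA remaining=7 emitted=1 chunks_done=0
Byte 4 = 't': mode=DATA remaining=6 emitted=2 chunks_done=0
Byte 5 = 'v': mode=DATA remaining=5 emitted=3 chunks_done=0
Byte 6 = 'j': mode=DATA remaining=4 emitted=4 chunks_done=0
Byte 7 = 'd': mode=DATA remaining=3 emitted=5 chunks_done=0
Byte 8 = '6': mode=DATA remaining=2 emitted=6 chunks_done=0
Byte 9 = 'e': mode=DATA remaining=1 emitted=7 chunks_done=0
Byte 10 = '9': mode=DATA_DONE remaining=0 emitted=8 chunks_done=0
Byte 11 = 0x0D: mode=DATA_CR remaining=0 emitted=8 chunks_done=0
Byte 12 = 0x0A: mode=SIZE remaining=0 emitted=8 chunks_done=1
Byte 13 = '8': mode=SIZE remaining=0 emitted=8 chunks_done=1
Byte 14 = 0x0D: mode=SIZE_CR remaining=0 emitted=8 chunks_done=1
Byte 15 = 0x0A: mode=DATA remaining=8 emitted=8 chunks_done=1
Byte 16 = 'd': mode=DATA remaining=7 emitted=9 chunks_done=1
Byte 17 = '8': mode=DATA remaining=6 emitted=10 chunks_done=1
Byte 18 = 'o': mode=DATA remaining=5 emitted=11 chunks_done=1
Byte 19 = 'r': mode=DATA remaining=4 emitted=12 chunks_done=1
Byte 20 = 'p': mode=DATA remaining=3 emitted=13 chunks_done=1
Byte 21 = '2': mode=DATA remaining=2 emitted=14 chunks_done=1
Byte 22 = 'x': mode=DATA remaining=1 emitted=15 chunks_done=1
Byte 23 = 'r': mode=DATA_DONE remaining=0 emitted=16 chunks_done=1
Byte 24 = 0x0D: mode=DATA_CR remaining=0 emitted=16 chunks_done=1
Byte 25 = 0x0A: mode=SIZE remaining=0 emitted=16 chunks_done=2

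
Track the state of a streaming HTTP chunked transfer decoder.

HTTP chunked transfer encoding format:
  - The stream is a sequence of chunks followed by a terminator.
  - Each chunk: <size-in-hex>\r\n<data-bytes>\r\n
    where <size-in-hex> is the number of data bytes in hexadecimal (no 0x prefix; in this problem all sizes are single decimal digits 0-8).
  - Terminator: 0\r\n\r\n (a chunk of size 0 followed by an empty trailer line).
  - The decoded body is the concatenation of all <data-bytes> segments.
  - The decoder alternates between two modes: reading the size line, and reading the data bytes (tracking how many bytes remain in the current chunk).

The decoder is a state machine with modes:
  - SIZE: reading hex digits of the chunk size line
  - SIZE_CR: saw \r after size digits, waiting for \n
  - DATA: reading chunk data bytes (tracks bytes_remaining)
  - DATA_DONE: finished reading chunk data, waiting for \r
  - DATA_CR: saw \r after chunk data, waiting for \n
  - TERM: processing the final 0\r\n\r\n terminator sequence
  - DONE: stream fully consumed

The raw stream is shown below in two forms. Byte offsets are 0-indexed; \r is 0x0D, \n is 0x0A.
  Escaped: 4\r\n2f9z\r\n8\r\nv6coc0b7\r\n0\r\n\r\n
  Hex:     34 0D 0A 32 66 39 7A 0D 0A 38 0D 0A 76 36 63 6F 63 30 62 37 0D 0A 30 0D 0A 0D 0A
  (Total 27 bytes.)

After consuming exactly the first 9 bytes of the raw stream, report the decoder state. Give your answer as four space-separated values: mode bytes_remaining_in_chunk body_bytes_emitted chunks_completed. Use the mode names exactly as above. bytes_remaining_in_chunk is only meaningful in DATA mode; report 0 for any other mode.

Byte 0 = '4': mode=SIZE remaining=0 emitted=0 chunks_done=0
Byte 1 = 0x0D: mode=SIZE_CR remaining=0 emitted=0 chunks_done=0
Byte 2 = 0x0A: mode=DATA remaining=4 emitted=0 chunks_done=0
Byte 3 = '2': mode=DATA remaining=3 emitted=1 chunks_done=0
Byte 4 = 'f': mode=DATA remaining=2 emitted=2 chunks_done=0
Byte 5 = '9': mode=DATA remaining=1 emitted=3 chunks_done=0
Byte 6 = 'z': mode=DATA_DONE remaining=0 emitted=4 chunks_done=0
Byte 7 = 0x0D: mode=DATA_CR remaining=0 emitted=4 chunks_done=0
Byte 8 = 0x0A: mode=SIZE remaining=0 emitted=4 chunks_done=1

Answer: SIZE 0 4 1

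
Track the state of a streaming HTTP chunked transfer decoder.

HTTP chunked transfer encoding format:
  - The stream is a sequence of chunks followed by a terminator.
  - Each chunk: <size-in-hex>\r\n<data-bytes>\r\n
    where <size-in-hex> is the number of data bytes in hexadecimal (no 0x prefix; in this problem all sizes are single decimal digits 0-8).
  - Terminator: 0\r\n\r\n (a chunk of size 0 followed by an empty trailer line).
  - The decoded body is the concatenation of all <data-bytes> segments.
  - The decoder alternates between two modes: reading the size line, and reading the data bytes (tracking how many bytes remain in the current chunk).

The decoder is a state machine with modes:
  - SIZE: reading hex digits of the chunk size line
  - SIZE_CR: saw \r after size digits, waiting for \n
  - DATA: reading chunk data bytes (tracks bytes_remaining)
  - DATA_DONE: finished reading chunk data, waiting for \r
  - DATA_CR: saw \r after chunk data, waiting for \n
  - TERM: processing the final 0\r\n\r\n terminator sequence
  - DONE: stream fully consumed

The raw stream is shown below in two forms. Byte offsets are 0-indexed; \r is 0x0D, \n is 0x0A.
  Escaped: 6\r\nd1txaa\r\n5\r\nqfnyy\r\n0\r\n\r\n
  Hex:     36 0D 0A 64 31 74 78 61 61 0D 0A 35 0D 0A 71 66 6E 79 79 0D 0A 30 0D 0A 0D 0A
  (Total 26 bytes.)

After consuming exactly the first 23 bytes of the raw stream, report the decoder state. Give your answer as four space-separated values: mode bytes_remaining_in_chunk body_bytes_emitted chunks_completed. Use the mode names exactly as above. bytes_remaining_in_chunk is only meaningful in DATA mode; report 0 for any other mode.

Answer: SIZE_CR 0 11 2

Derivation:
Byte 0 = '6': mode=SIZE remaining=0 emitted=0 chunks_done=0
Byte 1 = 0x0D: mode=SIZE_CR remaining=0 emitted=0 chunks_done=0
Byte 2 = 0x0A: mode=DATA remaining=6 emitted=0 chunks_done=0
Byte 3 = 'd': mode=DATA remaining=5 emitted=1 chunks_done=0
Byte 4 = '1': mode=DATA remaining=4 emitted=2 chunks_done=0
Byte 5 = 't': mode=DATA remaining=3 emitted=3 chunks_done=0
Byte 6 = 'x': mode=DATA remaining=2 emitted=4 chunks_done=0
Byte 7 = 'a': mode=DATA remaining=1 emitted=5 chunks_done=0
Byte 8 = 'a': mode=DATA_DONE remaining=0 emitted=6 chunks_done=0
Byte 9 = 0x0D: mode=DATA_CR remaining=0 emitted=6 chunks_done=0
Byte 10 = 0x0A: mode=SIZE remaining=0 emitted=6 chunks_done=1
Byte 11 = '5': mode=SIZE remaining=0 emitted=6 chunks_done=1
Byte 12 = 0x0D: mode=SIZE_CR remaining=0 emitted=6 chunks_done=1
Byte 13 = 0x0A: mode=DATA remaining=5 emitted=6 chunks_done=1
Byte 14 = 'q': mode=DATA remaining=4 emitted=7 chunks_done=1
Byte 15 = 'f': mode=DATA remaining=3 emitted=8 chunks_done=1
Byte 16 = 'n': mode=DATA remaining=2 emitted=9 chunks_done=1
Byte 17 = 'y': mode=DATA remaining=1 emitted=10 chunks_done=1
Byte 18 = 'y': mode=DATA_DONE remaining=0 emitted=11 chunks_done=1
Byte 19 = 0x0D: mode=DATA_CR remaining=0 emitted=11 chunks_done=1
Byte 20 = 0x0A: mode=SIZE remaining=0 emitted=11 chunks_done=2
Byte 21 = '0': mode=SIZE remaining=0 emitted=11 chunks_done=2
Byte 22 = 0x0D: mode=SIZE_CR remaining=0 emitted=11 chunks_done=2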